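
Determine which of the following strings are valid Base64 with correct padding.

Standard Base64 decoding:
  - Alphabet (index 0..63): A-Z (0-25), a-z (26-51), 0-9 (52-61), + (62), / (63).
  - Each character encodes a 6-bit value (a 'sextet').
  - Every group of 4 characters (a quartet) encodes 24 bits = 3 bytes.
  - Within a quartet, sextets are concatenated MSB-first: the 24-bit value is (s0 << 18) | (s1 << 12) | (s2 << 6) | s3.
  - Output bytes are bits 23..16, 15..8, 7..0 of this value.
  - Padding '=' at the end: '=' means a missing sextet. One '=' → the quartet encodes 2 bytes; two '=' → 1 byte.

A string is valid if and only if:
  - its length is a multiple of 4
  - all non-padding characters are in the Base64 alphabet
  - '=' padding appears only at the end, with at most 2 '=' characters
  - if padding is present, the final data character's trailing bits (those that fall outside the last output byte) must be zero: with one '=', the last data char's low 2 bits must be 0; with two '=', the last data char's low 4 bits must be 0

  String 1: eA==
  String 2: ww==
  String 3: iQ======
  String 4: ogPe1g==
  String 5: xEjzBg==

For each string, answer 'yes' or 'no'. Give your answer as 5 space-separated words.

Answer: yes yes no yes yes

Derivation:
String 1: 'eA==' → valid
String 2: 'ww==' → valid
String 3: 'iQ======' → invalid (6 pad chars (max 2))
String 4: 'ogPe1g==' → valid
String 5: 'xEjzBg==' → valid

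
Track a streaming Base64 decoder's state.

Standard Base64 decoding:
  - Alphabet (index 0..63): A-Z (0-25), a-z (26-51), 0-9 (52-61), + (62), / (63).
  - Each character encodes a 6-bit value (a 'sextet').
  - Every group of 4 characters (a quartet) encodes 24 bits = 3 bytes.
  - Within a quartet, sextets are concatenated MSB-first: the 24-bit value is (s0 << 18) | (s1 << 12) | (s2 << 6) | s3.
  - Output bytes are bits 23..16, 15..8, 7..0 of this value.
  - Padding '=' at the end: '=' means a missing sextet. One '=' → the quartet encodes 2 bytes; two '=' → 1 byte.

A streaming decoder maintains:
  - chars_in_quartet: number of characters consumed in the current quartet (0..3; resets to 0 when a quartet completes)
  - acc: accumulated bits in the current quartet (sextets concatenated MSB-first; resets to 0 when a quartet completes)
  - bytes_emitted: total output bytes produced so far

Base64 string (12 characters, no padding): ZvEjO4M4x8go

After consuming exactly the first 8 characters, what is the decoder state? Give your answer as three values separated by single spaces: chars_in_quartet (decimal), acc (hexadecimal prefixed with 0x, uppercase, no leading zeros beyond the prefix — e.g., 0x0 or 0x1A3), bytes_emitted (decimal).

Answer: 0 0x0 6

Derivation:
After char 0 ('Z'=25): chars_in_quartet=1 acc=0x19 bytes_emitted=0
After char 1 ('v'=47): chars_in_quartet=2 acc=0x66F bytes_emitted=0
After char 2 ('E'=4): chars_in_quartet=3 acc=0x19BC4 bytes_emitted=0
After char 3 ('j'=35): chars_in_quartet=4 acc=0x66F123 -> emit 66 F1 23, reset; bytes_emitted=3
After char 4 ('O'=14): chars_in_quartet=1 acc=0xE bytes_emitted=3
After char 5 ('4'=56): chars_in_quartet=2 acc=0x3B8 bytes_emitted=3
After char 6 ('M'=12): chars_in_quartet=3 acc=0xEE0C bytes_emitted=3
After char 7 ('4'=56): chars_in_quartet=4 acc=0x3B8338 -> emit 3B 83 38, reset; bytes_emitted=6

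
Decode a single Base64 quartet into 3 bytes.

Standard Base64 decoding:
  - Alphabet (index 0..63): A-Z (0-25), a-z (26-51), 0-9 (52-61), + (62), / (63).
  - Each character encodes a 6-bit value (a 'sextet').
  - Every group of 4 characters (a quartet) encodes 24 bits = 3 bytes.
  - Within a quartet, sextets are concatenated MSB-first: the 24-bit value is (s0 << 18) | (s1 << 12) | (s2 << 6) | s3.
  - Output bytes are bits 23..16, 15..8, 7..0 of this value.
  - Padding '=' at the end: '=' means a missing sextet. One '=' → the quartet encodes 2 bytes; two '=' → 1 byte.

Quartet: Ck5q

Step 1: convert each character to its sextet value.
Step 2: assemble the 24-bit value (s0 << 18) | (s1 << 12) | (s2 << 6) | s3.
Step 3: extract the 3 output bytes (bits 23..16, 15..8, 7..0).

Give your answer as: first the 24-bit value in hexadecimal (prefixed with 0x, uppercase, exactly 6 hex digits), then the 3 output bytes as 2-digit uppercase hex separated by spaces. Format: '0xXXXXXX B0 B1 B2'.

Answer: 0x0A4E6A 0A 4E 6A

Derivation:
Sextets: C=2, k=36, 5=57, q=42
24-bit: (2<<18) | (36<<12) | (57<<6) | 42
      = 0x080000 | 0x024000 | 0x000E40 | 0x00002A
      = 0x0A4E6A
Bytes: (v>>16)&0xFF=0A, (v>>8)&0xFF=4E, v&0xFF=6A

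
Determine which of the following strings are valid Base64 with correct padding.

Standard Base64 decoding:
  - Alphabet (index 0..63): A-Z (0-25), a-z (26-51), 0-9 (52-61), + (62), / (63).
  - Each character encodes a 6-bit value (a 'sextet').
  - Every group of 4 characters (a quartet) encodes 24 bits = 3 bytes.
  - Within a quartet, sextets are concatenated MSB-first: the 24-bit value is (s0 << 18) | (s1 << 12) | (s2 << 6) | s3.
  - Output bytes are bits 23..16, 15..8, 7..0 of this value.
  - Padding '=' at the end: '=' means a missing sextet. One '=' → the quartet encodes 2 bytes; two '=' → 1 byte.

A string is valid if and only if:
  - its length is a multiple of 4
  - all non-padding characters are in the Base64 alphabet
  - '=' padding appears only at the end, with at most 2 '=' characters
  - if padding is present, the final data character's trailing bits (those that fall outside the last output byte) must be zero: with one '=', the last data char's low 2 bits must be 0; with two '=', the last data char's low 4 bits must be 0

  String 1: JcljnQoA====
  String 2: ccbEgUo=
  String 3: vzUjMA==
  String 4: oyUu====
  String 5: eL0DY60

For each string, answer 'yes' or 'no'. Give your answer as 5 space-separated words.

Answer: no yes yes no no

Derivation:
String 1: 'JcljnQoA====' → invalid (4 pad chars (max 2))
String 2: 'ccbEgUo=' → valid
String 3: 'vzUjMA==' → valid
String 4: 'oyUu====' → invalid (4 pad chars (max 2))
String 5: 'eL0DY60' → invalid (len=7 not mult of 4)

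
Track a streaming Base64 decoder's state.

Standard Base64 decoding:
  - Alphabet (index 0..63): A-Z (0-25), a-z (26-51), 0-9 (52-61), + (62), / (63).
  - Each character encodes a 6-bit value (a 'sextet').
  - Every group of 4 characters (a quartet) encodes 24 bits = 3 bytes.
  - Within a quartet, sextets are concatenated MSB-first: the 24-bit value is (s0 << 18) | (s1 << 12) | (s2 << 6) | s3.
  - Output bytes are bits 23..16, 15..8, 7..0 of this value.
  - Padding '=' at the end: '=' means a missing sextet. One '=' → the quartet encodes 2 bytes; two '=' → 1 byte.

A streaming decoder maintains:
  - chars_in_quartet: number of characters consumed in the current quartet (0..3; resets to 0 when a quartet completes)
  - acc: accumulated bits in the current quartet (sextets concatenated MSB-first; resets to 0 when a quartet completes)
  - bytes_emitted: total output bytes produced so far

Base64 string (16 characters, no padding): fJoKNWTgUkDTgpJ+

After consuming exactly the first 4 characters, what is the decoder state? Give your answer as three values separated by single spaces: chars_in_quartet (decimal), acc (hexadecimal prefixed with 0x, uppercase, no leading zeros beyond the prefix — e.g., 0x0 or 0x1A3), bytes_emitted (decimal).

After char 0 ('f'=31): chars_in_quartet=1 acc=0x1F bytes_emitted=0
After char 1 ('J'=9): chars_in_quartet=2 acc=0x7C9 bytes_emitted=0
After char 2 ('o'=40): chars_in_quartet=3 acc=0x1F268 bytes_emitted=0
After char 3 ('K'=10): chars_in_quartet=4 acc=0x7C9A0A -> emit 7C 9A 0A, reset; bytes_emitted=3

Answer: 0 0x0 3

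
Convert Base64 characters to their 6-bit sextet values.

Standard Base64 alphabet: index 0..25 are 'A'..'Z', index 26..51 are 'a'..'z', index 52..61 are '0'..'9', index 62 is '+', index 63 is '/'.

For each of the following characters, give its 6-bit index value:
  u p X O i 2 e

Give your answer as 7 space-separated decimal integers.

'u': a..z range, 26 + ord('u') − ord('a') = 46
'p': a..z range, 26 + ord('p') − ord('a') = 41
'X': A..Z range, ord('X') − ord('A') = 23
'O': A..Z range, ord('O') − ord('A') = 14
'i': a..z range, 26 + ord('i') − ord('a') = 34
'2': 0..9 range, 52 + ord('2') − ord('0') = 54
'e': a..z range, 26 + ord('e') − ord('a') = 30

Answer: 46 41 23 14 34 54 30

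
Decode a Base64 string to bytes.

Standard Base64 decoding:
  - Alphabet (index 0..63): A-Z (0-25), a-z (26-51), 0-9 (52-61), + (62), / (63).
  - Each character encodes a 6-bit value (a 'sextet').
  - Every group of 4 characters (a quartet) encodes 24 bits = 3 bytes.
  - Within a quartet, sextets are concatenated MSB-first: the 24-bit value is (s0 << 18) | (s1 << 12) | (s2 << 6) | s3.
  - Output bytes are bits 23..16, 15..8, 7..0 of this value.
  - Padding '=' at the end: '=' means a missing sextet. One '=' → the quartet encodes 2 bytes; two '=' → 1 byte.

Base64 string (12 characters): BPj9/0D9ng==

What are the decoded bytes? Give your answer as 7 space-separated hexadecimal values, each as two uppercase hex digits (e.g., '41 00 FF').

Answer: 04 F8 FD FF 40 FD 9E

Derivation:
After char 0 ('B'=1): chars_in_quartet=1 acc=0x1 bytes_emitted=0
After char 1 ('P'=15): chars_in_quartet=2 acc=0x4F bytes_emitted=0
After char 2 ('j'=35): chars_in_quartet=3 acc=0x13E3 bytes_emitted=0
After char 3 ('9'=61): chars_in_quartet=4 acc=0x4F8FD -> emit 04 F8 FD, reset; bytes_emitted=3
After char 4 ('/'=63): chars_in_quartet=1 acc=0x3F bytes_emitted=3
After char 5 ('0'=52): chars_in_quartet=2 acc=0xFF4 bytes_emitted=3
After char 6 ('D'=3): chars_in_quartet=3 acc=0x3FD03 bytes_emitted=3
After char 7 ('9'=61): chars_in_quartet=4 acc=0xFF40FD -> emit FF 40 FD, reset; bytes_emitted=6
After char 8 ('n'=39): chars_in_quartet=1 acc=0x27 bytes_emitted=6
After char 9 ('g'=32): chars_in_quartet=2 acc=0x9E0 bytes_emitted=6
Padding '==': partial quartet acc=0x9E0 -> emit 9E; bytes_emitted=7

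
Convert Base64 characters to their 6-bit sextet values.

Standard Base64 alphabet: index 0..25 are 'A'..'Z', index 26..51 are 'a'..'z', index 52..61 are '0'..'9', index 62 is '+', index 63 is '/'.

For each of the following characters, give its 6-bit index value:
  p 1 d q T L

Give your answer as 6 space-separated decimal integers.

'p': a..z range, 26 + ord('p') − ord('a') = 41
'1': 0..9 range, 52 + ord('1') − ord('0') = 53
'd': a..z range, 26 + ord('d') − ord('a') = 29
'q': a..z range, 26 + ord('q') − ord('a') = 42
'T': A..Z range, ord('T') − ord('A') = 19
'L': A..Z range, ord('L') − ord('A') = 11

Answer: 41 53 29 42 19 11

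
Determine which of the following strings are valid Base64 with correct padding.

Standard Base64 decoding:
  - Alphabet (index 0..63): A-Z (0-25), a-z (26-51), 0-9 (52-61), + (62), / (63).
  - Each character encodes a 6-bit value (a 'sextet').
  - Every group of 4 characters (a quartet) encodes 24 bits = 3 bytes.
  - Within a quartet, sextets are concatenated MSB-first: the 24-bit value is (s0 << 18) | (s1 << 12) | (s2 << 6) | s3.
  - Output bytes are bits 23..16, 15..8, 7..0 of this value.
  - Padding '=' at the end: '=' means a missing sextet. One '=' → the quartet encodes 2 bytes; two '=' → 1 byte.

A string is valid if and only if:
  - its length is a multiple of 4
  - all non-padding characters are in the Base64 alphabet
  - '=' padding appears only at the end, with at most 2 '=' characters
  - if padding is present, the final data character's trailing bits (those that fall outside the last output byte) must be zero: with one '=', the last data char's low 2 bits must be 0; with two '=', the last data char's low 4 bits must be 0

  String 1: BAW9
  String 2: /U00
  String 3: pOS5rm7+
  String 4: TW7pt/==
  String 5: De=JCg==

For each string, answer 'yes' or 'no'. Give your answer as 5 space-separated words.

Answer: yes yes yes no no

Derivation:
String 1: 'BAW9' → valid
String 2: '/U00' → valid
String 3: 'pOS5rm7+' → valid
String 4: 'TW7pt/==' → invalid (bad trailing bits)
String 5: 'De=JCg==' → invalid (bad char(s): ['=']; '=' in middle)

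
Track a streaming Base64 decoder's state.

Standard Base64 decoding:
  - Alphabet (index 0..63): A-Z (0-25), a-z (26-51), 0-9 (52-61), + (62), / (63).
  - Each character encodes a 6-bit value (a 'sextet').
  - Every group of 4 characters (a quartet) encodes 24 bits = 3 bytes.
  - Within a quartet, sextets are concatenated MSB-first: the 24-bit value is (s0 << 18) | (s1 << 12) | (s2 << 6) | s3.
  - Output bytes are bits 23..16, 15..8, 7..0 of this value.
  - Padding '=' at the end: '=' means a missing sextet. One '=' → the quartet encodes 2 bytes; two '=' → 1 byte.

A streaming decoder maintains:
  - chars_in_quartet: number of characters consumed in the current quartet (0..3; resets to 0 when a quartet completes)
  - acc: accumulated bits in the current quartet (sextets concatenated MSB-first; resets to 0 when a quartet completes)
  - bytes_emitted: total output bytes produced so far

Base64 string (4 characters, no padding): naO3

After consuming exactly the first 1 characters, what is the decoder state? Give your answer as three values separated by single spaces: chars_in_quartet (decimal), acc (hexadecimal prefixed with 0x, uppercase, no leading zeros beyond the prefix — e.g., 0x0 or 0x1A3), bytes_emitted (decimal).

Answer: 1 0x27 0

Derivation:
After char 0 ('n'=39): chars_in_quartet=1 acc=0x27 bytes_emitted=0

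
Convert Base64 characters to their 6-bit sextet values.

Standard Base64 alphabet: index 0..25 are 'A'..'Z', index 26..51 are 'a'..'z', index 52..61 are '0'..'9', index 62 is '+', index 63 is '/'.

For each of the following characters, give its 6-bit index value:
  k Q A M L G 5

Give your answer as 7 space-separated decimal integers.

'k': a..z range, 26 + ord('k') − ord('a') = 36
'Q': A..Z range, ord('Q') − ord('A') = 16
'A': A..Z range, ord('A') − ord('A') = 0
'M': A..Z range, ord('M') − ord('A') = 12
'L': A..Z range, ord('L') − ord('A') = 11
'G': A..Z range, ord('G') − ord('A') = 6
'5': 0..9 range, 52 + ord('5') − ord('0') = 57

Answer: 36 16 0 12 11 6 57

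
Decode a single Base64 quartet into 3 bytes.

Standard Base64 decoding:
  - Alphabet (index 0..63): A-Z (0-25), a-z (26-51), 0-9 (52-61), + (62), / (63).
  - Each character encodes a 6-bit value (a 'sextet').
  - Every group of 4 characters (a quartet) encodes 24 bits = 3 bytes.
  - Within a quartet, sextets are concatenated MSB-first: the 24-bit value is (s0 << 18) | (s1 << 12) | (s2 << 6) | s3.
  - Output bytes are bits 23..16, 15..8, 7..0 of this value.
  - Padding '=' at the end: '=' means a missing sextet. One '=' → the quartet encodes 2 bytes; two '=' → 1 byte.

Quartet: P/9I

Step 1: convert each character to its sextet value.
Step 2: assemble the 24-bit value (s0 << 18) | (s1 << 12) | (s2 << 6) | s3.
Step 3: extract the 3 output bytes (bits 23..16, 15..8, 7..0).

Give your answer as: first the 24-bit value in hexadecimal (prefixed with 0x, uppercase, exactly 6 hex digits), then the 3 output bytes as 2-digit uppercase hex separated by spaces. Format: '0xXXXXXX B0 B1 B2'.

Answer: 0x3FFF48 3F FF 48

Derivation:
Sextets: P=15, /=63, 9=61, I=8
24-bit: (15<<18) | (63<<12) | (61<<6) | 8
      = 0x3C0000 | 0x03F000 | 0x000F40 | 0x000008
      = 0x3FFF48
Bytes: (v>>16)&0xFF=3F, (v>>8)&0xFF=FF, v&0xFF=48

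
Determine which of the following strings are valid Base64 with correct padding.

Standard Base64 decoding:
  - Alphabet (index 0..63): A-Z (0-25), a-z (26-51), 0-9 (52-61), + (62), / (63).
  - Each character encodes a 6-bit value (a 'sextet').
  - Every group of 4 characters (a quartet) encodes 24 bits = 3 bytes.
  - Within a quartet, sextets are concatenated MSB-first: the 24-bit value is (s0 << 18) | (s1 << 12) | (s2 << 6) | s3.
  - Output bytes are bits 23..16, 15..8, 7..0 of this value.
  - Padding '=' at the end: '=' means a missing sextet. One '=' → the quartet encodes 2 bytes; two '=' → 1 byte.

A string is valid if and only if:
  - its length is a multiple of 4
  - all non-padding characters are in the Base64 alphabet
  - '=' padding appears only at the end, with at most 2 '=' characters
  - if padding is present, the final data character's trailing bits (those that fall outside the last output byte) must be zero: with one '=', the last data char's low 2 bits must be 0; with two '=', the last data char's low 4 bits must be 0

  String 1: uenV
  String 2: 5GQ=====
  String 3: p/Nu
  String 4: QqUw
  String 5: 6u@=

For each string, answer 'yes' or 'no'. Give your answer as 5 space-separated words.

String 1: 'uenV' → valid
String 2: '5GQ=====' → invalid (5 pad chars (max 2))
String 3: 'p/Nu' → valid
String 4: 'QqUw' → valid
String 5: '6u@=' → invalid (bad char(s): ['@'])

Answer: yes no yes yes no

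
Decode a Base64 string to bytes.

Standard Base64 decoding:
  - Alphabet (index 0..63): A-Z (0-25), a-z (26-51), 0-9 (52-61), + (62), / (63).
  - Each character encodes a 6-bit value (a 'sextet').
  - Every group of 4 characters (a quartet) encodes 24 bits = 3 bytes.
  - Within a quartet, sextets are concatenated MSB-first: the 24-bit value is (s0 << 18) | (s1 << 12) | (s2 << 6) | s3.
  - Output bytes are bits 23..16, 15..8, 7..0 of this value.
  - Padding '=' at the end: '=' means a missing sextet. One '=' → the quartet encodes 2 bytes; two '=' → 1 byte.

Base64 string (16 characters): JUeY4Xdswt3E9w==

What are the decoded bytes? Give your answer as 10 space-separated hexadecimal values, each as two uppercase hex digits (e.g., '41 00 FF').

After char 0 ('J'=9): chars_in_quartet=1 acc=0x9 bytes_emitted=0
After char 1 ('U'=20): chars_in_quartet=2 acc=0x254 bytes_emitted=0
After char 2 ('e'=30): chars_in_quartet=3 acc=0x951E bytes_emitted=0
After char 3 ('Y'=24): chars_in_quartet=4 acc=0x254798 -> emit 25 47 98, reset; bytes_emitted=3
After char 4 ('4'=56): chars_in_quartet=1 acc=0x38 bytes_emitted=3
After char 5 ('X'=23): chars_in_quartet=2 acc=0xE17 bytes_emitted=3
After char 6 ('d'=29): chars_in_quartet=3 acc=0x385DD bytes_emitted=3
After char 7 ('s'=44): chars_in_quartet=4 acc=0xE1776C -> emit E1 77 6C, reset; bytes_emitted=6
After char 8 ('w'=48): chars_in_quartet=1 acc=0x30 bytes_emitted=6
After char 9 ('t'=45): chars_in_quartet=2 acc=0xC2D bytes_emitted=6
After char 10 ('3'=55): chars_in_quartet=3 acc=0x30B77 bytes_emitted=6
After char 11 ('E'=4): chars_in_quartet=4 acc=0xC2DDC4 -> emit C2 DD C4, reset; bytes_emitted=9
After char 12 ('9'=61): chars_in_quartet=1 acc=0x3D bytes_emitted=9
After char 13 ('w'=48): chars_in_quartet=2 acc=0xF70 bytes_emitted=9
Padding '==': partial quartet acc=0xF70 -> emit F7; bytes_emitted=10

Answer: 25 47 98 E1 77 6C C2 DD C4 F7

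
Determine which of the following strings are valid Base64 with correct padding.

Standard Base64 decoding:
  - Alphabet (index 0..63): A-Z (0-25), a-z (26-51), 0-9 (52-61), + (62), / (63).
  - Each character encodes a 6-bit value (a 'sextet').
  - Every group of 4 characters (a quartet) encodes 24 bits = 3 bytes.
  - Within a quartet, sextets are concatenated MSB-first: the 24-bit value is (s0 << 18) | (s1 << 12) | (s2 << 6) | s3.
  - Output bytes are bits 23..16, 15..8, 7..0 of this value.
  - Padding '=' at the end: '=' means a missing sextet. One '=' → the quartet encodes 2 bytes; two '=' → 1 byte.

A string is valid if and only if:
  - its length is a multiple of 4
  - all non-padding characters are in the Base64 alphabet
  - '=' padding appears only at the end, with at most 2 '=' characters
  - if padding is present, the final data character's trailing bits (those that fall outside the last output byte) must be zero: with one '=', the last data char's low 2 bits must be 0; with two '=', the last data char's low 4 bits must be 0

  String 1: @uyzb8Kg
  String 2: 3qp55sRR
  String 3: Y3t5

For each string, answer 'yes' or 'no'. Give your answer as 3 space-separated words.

Answer: no yes yes

Derivation:
String 1: '@uyzb8Kg' → invalid (bad char(s): ['@'])
String 2: '3qp55sRR' → valid
String 3: 'Y3t5' → valid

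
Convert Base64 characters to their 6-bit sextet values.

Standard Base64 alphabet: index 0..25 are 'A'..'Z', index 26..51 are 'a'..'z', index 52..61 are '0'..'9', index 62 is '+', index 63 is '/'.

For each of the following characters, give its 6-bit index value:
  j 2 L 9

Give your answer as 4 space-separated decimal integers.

Answer: 35 54 11 61

Derivation:
'j': a..z range, 26 + ord('j') − ord('a') = 35
'2': 0..9 range, 52 + ord('2') − ord('0') = 54
'L': A..Z range, ord('L') − ord('A') = 11
'9': 0..9 range, 52 + ord('9') − ord('0') = 61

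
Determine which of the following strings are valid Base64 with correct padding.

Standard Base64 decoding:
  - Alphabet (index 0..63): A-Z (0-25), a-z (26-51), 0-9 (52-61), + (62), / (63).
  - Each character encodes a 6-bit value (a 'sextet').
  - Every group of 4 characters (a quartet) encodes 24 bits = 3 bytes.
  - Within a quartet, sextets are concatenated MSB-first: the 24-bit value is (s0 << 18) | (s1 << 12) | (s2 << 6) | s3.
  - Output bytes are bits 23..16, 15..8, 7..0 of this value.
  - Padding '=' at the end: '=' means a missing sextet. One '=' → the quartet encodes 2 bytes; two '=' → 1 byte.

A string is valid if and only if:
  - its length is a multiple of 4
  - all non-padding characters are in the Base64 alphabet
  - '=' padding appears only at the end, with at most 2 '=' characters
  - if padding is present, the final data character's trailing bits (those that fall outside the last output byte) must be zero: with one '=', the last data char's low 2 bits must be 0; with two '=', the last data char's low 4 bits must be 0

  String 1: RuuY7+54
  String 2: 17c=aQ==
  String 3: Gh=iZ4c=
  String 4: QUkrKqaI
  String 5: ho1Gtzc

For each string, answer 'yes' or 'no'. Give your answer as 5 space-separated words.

String 1: 'RuuY7+54' → valid
String 2: '17c=aQ==' → invalid (bad char(s): ['=']; '=' in middle)
String 3: 'Gh=iZ4c=' → invalid (bad char(s): ['=']; '=' in middle)
String 4: 'QUkrKqaI' → valid
String 5: 'ho1Gtzc' → invalid (len=7 not mult of 4)

Answer: yes no no yes no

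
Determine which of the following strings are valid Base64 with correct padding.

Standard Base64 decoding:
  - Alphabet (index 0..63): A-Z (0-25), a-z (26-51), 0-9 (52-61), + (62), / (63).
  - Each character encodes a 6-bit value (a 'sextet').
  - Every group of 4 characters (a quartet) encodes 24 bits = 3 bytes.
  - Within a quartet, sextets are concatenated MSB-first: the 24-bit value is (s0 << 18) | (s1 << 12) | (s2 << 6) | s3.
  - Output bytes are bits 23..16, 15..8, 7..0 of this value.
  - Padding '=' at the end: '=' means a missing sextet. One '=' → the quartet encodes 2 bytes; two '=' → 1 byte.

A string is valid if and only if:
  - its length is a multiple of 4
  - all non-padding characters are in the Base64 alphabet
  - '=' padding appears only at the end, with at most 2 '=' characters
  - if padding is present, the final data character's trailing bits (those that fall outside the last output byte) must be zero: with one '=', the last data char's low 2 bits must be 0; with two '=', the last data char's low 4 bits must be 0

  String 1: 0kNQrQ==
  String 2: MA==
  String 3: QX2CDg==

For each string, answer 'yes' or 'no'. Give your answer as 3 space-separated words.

Answer: yes yes yes

Derivation:
String 1: '0kNQrQ==' → valid
String 2: 'MA==' → valid
String 3: 'QX2CDg==' → valid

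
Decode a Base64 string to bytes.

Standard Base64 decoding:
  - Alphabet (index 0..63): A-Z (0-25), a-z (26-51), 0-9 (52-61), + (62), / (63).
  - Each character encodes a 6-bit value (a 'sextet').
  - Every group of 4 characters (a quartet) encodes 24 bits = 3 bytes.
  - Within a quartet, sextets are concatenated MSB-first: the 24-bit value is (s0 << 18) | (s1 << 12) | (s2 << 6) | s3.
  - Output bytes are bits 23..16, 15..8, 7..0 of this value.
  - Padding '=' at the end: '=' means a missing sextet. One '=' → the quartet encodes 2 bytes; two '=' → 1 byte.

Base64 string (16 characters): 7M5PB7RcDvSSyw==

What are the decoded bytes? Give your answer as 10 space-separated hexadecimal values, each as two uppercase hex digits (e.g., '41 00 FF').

After char 0 ('7'=59): chars_in_quartet=1 acc=0x3B bytes_emitted=0
After char 1 ('M'=12): chars_in_quartet=2 acc=0xECC bytes_emitted=0
After char 2 ('5'=57): chars_in_quartet=3 acc=0x3B339 bytes_emitted=0
After char 3 ('P'=15): chars_in_quartet=4 acc=0xECCE4F -> emit EC CE 4F, reset; bytes_emitted=3
After char 4 ('B'=1): chars_in_quartet=1 acc=0x1 bytes_emitted=3
After char 5 ('7'=59): chars_in_quartet=2 acc=0x7B bytes_emitted=3
After char 6 ('R'=17): chars_in_quartet=3 acc=0x1ED1 bytes_emitted=3
After char 7 ('c'=28): chars_in_quartet=4 acc=0x7B45C -> emit 07 B4 5C, reset; bytes_emitted=6
After char 8 ('D'=3): chars_in_quartet=1 acc=0x3 bytes_emitted=6
After char 9 ('v'=47): chars_in_quartet=2 acc=0xEF bytes_emitted=6
After char 10 ('S'=18): chars_in_quartet=3 acc=0x3BD2 bytes_emitted=6
After char 11 ('S'=18): chars_in_quartet=4 acc=0xEF492 -> emit 0E F4 92, reset; bytes_emitted=9
After char 12 ('y'=50): chars_in_quartet=1 acc=0x32 bytes_emitted=9
After char 13 ('w'=48): chars_in_quartet=2 acc=0xCB0 bytes_emitted=9
Padding '==': partial quartet acc=0xCB0 -> emit CB; bytes_emitted=10

Answer: EC CE 4F 07 B4 5C 0E F4 92 CB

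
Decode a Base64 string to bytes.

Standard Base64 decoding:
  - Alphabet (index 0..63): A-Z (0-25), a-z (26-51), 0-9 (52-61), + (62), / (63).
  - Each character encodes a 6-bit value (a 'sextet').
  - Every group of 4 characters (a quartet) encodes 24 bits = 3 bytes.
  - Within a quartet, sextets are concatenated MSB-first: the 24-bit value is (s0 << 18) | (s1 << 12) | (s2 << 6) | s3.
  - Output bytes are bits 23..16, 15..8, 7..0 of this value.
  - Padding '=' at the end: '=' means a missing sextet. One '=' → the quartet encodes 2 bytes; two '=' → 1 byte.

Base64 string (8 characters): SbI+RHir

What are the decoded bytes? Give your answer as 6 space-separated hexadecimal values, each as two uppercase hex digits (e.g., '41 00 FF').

Answer: 49 B2 3E 44 78 AB

Derivation:
After char 0 ('S'=18): chars_in_quartet=1 acc=0x12 bytes_emitted=0
After char 1 ('b'=27): chars_in_quartet=2 acc=0x49B bytes_emitted=0
After char 2 ('I'=8): chars_in_quartet=3 acc=0x126C8 bytes_emitted=0
After char 3 ('+'=62): chars_in_quartet=4 acc=0x49B23E -> emit 49 B2 3E, reset; bytes_emitted=3
After char 4 ('R'=17): chars_in_quartet=1 acc=0x11 bytes_emitted=3
After char 5 ('H'=7): chars_in_quartet=2 acc=0x447 bytes_emitted=3
After char 6 ('i'=34): chars_in_quartet=3 acc=0x111E2 bytes_emitted=3
After char 7 ('r'=43): chars_in_quartet=4 acc=0x4478AB -> emit 44 78 AB, reset; bytes_emitted=6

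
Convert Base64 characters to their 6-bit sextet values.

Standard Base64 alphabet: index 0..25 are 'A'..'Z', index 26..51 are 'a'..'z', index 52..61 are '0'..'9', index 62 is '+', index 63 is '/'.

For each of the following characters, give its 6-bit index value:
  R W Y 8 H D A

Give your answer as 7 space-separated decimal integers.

'R': A..Z range, ord('R') − ord('A') = 17
'W': A..Z range, ord('W') − ord('A') = 22
'Y': A..Z range, ord('Y') − ord('A') = 24
'8': 0..9 range, 52 + ord('8') − ord('0') = 60
'H': A..Z range, ord('H') − ord('A') = 7
'D': A..Z range, ord('D') − ord('A') = 3
'A': A..Z range, ord('A') − ord('A') = 0

Answer: 17 22 24 60 7 3 0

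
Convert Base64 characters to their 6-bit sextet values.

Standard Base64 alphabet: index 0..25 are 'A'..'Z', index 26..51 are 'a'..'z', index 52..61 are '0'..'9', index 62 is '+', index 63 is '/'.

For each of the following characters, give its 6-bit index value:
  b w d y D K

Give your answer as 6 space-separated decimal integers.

'b': a..z range, 26 + ord('b') − ord('a') = 27
'w': a..z range, 26 + ord('w') − ord('a') = 48
'd': a..z range, 26 + ord('d') − ord('a') = 29
'y': a..z range, 26 + ord('y') − ord('a') = 50
'D': A..Z range, ord('D') − ord('A') = 3
'K': A..Z range, ord('K') − ord('A') = 10

Answer: 27 48 29 50 3 10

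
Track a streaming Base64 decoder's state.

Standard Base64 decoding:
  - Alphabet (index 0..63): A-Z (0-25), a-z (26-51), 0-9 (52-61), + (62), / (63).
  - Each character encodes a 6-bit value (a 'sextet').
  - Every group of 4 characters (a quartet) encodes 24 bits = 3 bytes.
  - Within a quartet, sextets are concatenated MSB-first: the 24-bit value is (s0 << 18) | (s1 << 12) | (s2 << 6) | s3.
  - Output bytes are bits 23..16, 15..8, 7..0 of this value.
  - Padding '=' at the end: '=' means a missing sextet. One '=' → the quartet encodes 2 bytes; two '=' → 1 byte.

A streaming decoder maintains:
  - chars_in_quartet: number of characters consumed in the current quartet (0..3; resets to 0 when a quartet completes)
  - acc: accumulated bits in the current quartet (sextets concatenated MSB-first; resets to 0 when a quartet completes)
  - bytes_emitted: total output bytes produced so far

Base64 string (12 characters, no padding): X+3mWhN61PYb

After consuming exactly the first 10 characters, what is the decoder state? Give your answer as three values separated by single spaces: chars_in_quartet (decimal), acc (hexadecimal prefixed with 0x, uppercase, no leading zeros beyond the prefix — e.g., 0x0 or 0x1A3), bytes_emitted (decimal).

Answer: 2 0xD4F 6

Derivation:
After char 0 ('X'=23): chars_in_quartet=1 acc=0x17 bytes_emitted=0
After char 1 ('+'=62): chars_in_quartet=2 acc=0x5FE bytes_emitted=0
After char 2 ('3'=55): chars_in_quartet=3 acc=0x17FB7 bytes_emitted=0
After char 3 ('m'=38): chars_in_quartet=4 acc=0x5FEDE6 -> emit 5F ED E6, reset; bytes_emitted=3
After char 4 ('W'=22): chars_in_quartet=1 acc=0x16 bytes_emitted=3
After char 5 ('h'=33): chars_in_quartet=2 acc=0x5A1 bytes_emitted=3
After char 6 ('N'=13): chars_in_quartet=3 acc=0x1684D bytes_emitted=3
After char 7 ('6'=58): chars_in_quartet=4 acc=0x5A137A -> emit 5A 13 7A, reset; bytes_emitted=6
After char 8 ('1'=53): chars_in_quartet=1 acc=0x35 bytes_emitted=6
After char 9 ('P'=15): chars_in_quartet=2 acc=0xD4F bytes_emitted=6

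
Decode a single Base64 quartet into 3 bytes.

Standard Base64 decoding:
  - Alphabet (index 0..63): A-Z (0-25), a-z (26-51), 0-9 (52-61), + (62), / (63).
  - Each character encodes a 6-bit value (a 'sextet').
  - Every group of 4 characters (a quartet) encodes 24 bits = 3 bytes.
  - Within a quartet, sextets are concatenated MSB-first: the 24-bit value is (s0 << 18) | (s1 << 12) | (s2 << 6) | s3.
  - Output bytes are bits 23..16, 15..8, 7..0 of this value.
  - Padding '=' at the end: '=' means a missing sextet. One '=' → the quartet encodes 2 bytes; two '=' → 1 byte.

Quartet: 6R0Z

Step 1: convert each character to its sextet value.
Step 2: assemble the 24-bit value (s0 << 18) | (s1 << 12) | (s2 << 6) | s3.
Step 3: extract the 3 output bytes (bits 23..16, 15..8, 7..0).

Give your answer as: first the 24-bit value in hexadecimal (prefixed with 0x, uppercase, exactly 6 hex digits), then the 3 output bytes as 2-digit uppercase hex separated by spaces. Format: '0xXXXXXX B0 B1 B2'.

Sextets: 6=58, R=17, 0=52, Z=25
24-bit: (58<<18) | (17<<12) | (52<<6) | 25
      = 0xE80000 | 0x011000 | 0x000D00 | 0x000019
      = 0xE91D19
Bytes: (v>>16)&0xFF=E9, (v>>8)&0xFF=1D, v&0xFF=19

Answer: 0xE91D19 E9 1D 19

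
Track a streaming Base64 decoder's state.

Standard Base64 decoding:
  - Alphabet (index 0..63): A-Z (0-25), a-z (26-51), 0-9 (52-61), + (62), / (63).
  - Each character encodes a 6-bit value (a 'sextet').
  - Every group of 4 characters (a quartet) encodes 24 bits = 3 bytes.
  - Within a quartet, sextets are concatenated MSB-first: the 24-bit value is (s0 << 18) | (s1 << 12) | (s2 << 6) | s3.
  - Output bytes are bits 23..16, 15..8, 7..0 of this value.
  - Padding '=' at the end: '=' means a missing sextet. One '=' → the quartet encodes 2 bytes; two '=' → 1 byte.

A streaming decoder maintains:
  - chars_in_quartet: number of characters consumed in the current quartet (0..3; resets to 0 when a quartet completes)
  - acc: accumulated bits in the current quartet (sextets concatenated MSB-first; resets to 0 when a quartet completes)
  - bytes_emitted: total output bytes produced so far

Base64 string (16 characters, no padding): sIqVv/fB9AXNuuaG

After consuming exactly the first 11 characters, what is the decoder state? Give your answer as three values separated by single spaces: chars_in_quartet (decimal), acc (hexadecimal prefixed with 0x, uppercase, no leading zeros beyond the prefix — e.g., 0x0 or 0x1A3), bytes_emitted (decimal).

After char 0 ('s'=44): chars_in_quartet=1 acc=0x2C bytes_emitted=0
After char 1 ('I'=8): chars_in_quartet=2 acc=0xB08 bytes_emitted=0
After char 2 ('q'=42): chars_in_quartet=3 acc=0x2C22A bytes_emitted=0
After char 3 ('V'=21): chars_in_quartet=4 acc=0xB08A95 -> emit B0 8A 95, reset; bytes_emitted=3
After char 4 ('v'=47): chars_in_quartet=1 acc=0x2F bytes_emitted=3
After char 5 ('/'=63): chars_in_quartet=2 acc=0xBFF bytes_emitted=3
After char 6 ('f'=31): chars_in_quartet=3 acc=0x2FFDF bytes_emitted=3
After char 7 ('B'=1): chars_in_quartet=4 acc=0xBFF7C1 -> emit BF F7 C1, reset; bytes_emitted=6
After char 8 ('9'=61): chars_in_quartet=1 acc=0x3D bytes_emitted=6
After char 9 ('A'=0): chars_in_quartet=2 acc=0xF40 bytes_emitted=6
After char 10 ('X'=23): chars_in_quartet=3 acc=0x3D017 bytes_emitted=6

Answer: 3 0x3D017 6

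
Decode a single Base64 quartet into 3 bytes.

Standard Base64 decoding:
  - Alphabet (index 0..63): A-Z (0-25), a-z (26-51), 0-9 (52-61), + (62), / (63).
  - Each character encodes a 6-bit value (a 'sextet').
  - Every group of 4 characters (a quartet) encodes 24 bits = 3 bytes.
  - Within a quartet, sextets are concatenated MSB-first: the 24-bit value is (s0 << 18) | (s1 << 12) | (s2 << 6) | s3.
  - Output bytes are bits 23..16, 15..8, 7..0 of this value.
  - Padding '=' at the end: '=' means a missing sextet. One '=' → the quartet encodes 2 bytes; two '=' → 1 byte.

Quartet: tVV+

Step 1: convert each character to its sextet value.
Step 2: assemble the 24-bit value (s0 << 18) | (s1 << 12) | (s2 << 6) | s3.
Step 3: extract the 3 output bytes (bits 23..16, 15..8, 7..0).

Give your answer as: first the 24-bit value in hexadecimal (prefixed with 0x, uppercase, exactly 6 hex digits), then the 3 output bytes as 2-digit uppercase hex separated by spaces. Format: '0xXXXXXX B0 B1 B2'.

Sextets: t=45, V=21, V=21, +=62
24-bit: (45<<18) | (21<<12) | (21<<6) | 62
      = 0xB40000 | 0x015000 | 0x000540 | 0x00003E
      = 0xB5557E
Bytes: (v>>16)&0xFF=B5, (v>>8)&0xFF=55, v&0xFF=7E

Answer: 0xB5557E B5 55 7E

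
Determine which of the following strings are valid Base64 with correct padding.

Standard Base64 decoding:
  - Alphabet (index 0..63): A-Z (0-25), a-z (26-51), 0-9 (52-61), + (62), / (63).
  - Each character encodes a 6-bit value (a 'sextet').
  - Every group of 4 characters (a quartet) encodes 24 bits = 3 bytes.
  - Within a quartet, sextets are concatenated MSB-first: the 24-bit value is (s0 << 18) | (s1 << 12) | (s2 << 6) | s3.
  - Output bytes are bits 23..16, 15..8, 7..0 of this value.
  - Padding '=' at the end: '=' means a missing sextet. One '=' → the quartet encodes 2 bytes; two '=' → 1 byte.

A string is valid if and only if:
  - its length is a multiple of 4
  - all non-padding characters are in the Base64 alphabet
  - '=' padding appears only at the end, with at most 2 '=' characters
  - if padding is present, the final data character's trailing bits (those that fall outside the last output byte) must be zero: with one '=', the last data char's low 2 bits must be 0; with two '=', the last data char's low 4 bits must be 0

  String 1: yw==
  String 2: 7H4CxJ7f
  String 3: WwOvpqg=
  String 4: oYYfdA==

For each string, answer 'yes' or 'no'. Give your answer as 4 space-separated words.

Answer: yes yes yes yes

Derivation:
String 1: 'yw==' → valid
String 2: '7H4CxJ7f' → valid
String 3: 'WwOvpqg=' → valid
String 4: 'oYYfdA==' → valid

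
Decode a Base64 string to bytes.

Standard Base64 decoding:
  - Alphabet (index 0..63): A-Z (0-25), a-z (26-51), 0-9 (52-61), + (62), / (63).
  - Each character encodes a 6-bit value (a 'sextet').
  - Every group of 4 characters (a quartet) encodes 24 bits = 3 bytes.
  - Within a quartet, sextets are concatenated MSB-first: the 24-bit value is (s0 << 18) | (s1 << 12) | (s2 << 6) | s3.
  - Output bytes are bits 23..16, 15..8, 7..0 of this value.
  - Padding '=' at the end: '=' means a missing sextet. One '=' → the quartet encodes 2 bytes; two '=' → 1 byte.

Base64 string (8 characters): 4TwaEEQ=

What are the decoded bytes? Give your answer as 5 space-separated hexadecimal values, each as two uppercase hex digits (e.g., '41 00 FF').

Answer: E1 3C 1A 10 44

Derivation:
After char 0 ('4'=56): chars_in_quartet=1 acc=0x38 bytes_emitted=0
After char 1 ('T'=19): chars_in_quartet=2 acc=0xE13 bytes_emitted=0
After char 2 ('w'=48): chars_in_quartet=3 acc=0x384F0 bytes_emitted=0
After char 3 ('a'=26): chars_in_quartet=4 acc=0xE13C1A -> emit E1 3C 1A, reset; bytes_emitted=3
After char 4 ('E'=4): chars_in_quartet=1 acc=0x4 bytes_emitted=3
After char 5 ('E'=4): chars_in_quartet=2 acc=0x104 bytes_emitted=3
After char 6 ('Q'=16): chars_in_quartet=3 acc=0x4110 bytes_emitted=3
Padding '=': partial quartet acc=0x4110 -> emit 10 44; bytes_emitted=5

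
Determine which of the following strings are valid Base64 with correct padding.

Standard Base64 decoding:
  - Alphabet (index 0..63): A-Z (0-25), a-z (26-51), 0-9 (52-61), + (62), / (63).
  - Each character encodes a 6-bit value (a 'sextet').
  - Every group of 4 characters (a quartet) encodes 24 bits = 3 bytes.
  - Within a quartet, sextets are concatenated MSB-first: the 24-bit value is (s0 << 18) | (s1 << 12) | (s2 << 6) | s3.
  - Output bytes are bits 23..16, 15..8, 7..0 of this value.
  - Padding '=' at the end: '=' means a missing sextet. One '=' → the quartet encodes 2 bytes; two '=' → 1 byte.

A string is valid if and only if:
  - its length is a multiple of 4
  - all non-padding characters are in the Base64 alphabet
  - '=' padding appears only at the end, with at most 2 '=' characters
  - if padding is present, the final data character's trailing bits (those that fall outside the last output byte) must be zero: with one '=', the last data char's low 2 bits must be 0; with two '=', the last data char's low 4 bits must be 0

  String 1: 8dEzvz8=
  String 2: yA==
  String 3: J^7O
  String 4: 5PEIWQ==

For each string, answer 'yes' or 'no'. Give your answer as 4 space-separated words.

String 1: '8dEzvz8=' → valid
String 2: 'yA==' → valid
String 3: 'J^7O' → invalid (bad char(s): ['^'])
String 4: '5PEIWQ==' → valid

Answer: yes yes no yes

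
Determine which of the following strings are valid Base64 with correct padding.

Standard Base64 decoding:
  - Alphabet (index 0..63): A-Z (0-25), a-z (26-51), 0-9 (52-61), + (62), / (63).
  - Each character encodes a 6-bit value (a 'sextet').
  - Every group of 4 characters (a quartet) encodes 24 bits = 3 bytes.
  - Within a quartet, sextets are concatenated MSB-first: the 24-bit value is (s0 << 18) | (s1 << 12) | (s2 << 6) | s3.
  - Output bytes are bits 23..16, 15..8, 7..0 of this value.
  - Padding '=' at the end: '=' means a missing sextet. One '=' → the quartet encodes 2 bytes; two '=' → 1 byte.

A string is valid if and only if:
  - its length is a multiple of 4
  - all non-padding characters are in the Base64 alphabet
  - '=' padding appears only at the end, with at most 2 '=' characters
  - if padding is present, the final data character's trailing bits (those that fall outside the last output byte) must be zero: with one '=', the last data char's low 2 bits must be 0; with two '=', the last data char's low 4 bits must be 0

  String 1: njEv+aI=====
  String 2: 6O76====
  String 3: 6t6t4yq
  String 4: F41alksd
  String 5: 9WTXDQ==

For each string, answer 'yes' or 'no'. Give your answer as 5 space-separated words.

String 1: 'njEv+aI=====' → invalid (5 pad chars (max 2))
String 2: '6O76====' → invalid (4 pad chars (max 2))
String 3: '6t6t4yq' → invalid (len=7 not mult of 4)
String 4: 'F41alksd' → valid
String 5: '9WTXDQ==' → valid

Answer: no no no yes yes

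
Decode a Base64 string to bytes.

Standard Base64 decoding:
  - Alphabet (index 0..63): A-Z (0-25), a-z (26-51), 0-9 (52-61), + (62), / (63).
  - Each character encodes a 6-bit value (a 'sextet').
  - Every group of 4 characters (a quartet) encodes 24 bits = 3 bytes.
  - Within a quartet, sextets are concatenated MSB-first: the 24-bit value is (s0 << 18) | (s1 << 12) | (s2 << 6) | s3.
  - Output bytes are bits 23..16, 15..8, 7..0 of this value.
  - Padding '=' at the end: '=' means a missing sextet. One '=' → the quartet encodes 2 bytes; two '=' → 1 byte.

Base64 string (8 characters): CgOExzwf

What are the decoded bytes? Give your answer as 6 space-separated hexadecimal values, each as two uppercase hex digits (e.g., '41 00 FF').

Answer: 0A 03 84 C7 3C 1F

Derivation:
After char 0 ('C'=2): chars_in_quartet=1 acc=0x2 bytes_emitted=0
After char 1 ('g'=32): chars_in_quartet=2 acc=0xA0 bytes_emitted=0
After char 2 ('O'=14): chars_in_quartet=3 acc=0x280E bytes_emitted=0
After char 3 ('E'=4): chars_in_quartet=4 acc=0xA0384 -> emit 0A 03 84, reset; bytes_emitted=3
After char 4 ('x'=49): chars_in_quartet=1 acc=0x31 bytes_emitted=3
After char 5 ('z'=51): chars_in_quartet=2 acc=0xC73 bytes_emitted=3
After char 6 ('w'=48): chars_in_quartet=3 acc=0x31CF0 bytes_emitted=3
After char 7 ('f'=31): chars_in_quartet=4 acc=0xC73C1F -> emit C7 3C 1F, reset; bytes_emitted=6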